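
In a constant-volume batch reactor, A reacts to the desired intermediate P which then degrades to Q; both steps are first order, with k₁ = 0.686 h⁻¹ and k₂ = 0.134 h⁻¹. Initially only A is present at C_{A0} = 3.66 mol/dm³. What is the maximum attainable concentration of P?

2.46 mol/dm³

Evaluating C_P at t_opt = ln(k₂/k₁)/(k₂−k₁) gives C_{P,max}/C_{A0} = (k₁/k₂)^[k₂/(k₂−k₁)].
= (0.686/0.134)^(0.134/(0.134−0.686)) = (5.119)^(-0.2428) = 0.6727.
C_{P,max} = 0.6727×3.66 = 2.46 mol/dm³.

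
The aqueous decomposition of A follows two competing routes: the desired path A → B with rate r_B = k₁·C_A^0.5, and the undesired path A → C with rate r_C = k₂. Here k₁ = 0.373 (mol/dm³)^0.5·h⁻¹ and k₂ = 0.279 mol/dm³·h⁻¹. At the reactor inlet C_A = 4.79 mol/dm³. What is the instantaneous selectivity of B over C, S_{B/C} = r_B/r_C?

S_{B/C} = r_B/r_C = (k₁·C_A^0.5)/(k₂) = (k₁/k₂)·C_A^0.5.
= (0.373×4.790^0.5) / (0.279) = 0.8164/0.2790 = 2.93.

2.93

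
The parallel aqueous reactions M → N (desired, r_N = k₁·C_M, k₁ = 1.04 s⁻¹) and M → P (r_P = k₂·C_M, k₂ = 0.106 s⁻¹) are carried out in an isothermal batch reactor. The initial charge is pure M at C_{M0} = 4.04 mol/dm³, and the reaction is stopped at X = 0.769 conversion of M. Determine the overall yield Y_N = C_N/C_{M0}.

C_M = C_{M0}(1−X) = 0.9332 mol/dm³.
Both paths are first order in M, so the instantaneous fraction to N is constant: dC_N/d(−C_M) = k₁/(k₁+k₂) = 0.9075.
C_N = 0.9075·(C_{M0}−C_M) = 0.9075×3.107 = 2.82 mol/dm³.
Y_N = C_N/C_{M0} = 2.819/4.04 = 0.698.

0.698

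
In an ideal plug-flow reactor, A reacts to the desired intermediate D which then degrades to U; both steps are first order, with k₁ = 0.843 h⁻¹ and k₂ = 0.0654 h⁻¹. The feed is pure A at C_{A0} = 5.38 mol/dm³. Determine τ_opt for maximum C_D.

For first-order series the maximum of C_D occurs at τ_opt = ln(k₂/k₁)/(k₂−k₁).
= ln(0.0654/0.843)/(0.0654−0.843) = ln(0.07758)/-0.7776 = -2.556/-0.7776 = 3.29 h.

3.29 h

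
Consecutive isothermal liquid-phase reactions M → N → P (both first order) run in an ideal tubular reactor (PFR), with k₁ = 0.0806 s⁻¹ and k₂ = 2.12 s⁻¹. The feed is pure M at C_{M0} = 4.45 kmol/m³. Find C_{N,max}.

At the optimum, C_{N,max}/C_{M0} = (k₁/k₂)^[k₂/(k₂−k₁)].
= (0.0806/2.12)^(2.12/(2.12−0.0806)) = (0.03802)^(1.040) = 0.03341.
C_{N,max} = 0.03341×4.45 = 0.149 kmol/m³.

0.149 kmol/m³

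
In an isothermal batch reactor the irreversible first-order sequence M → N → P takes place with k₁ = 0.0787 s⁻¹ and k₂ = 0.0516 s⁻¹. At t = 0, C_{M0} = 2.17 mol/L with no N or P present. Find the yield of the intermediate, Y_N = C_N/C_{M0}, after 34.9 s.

The intermediate concentration in a first-order A→B→C sequence is C_N = k₁C_{M0}(e^(−k₁t) − e^(−k₂t))/(k₂−k₁).
e^(−k₁t) = e^(−0.0787×34.9) = e^(−2.747) = 0.06414; e^(−k₂t) = e^(−1.801) = 0.1652.
C_N = 0.0787×2.17/(0.0516−0.0787) × (0.06414−0.1652) = (-6.302)×(-0.1010) = 0.6366 mol/L.
Y_N = C_N/C_{M0} = 0.6366/2.17 = 0.293.

0.293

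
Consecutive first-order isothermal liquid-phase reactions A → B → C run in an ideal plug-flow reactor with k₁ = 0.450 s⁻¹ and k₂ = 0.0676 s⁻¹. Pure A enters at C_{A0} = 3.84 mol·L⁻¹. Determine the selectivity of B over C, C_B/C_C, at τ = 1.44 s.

The intermediate concentration in a first-order A→B→C sequence is C_B = k₁C_{A0}(e^(−k₁τ) − e^(−k₂τ))/(k₂−k₁).
e^(−k₁τ) = e^(−0.450×1.44) = e^(−0.6480) = 0.5231; e^(−k₂τ) = e^(−0.09734) = 0.9072.
C_B = 0.450×3.84/(0.0676−0.450) × (0.5231−0.9072) = (-4.519)×(-0.3842) = 1.736 mol·L⁻¹.
C_A = C_{A0}e^(−k₁τ) = 2.009 mol·L⁻¹, so C_C = C_{A0}−C_A−C_B = 0.09541 mol·L⁻¹; C_B/C_C = 18.2.

18.2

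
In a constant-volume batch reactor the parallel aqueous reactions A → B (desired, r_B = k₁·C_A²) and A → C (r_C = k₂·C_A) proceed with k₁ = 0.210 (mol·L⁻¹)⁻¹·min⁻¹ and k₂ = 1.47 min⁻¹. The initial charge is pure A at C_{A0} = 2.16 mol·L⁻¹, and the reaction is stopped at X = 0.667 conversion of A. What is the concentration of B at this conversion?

C_A = C_{A0}(1−X) = 0.7193 mol·L⁻¹.
Along a PFR/batch, dC_C/dC_A = −r_C/(r_B+r_C) = −k₂/(k₂+k₁·C_A).
Integrating from C_{A0} to C_A: C_C = (1.47/0.210)·ln[(1.47+0.210·2.16)/(1.47+0.210·0.719)] = 7.000·ln(1.924/1.621) = 1.198 mol·L⁻¹.
Then C_B = (C_{A0}−C_A) − C_C = 1.441 − 1.198 = 0.2428 mol·L⁻¹.

0.243 mol·L⁻¹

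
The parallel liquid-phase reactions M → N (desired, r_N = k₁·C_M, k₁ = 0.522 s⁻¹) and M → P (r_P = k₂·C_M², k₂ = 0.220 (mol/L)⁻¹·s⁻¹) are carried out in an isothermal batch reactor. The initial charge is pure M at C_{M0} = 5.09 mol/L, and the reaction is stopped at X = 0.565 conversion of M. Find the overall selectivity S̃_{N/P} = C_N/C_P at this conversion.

C_M = C_{M0}(1−X) = 2.214 mol/L.
Along a PFR/batch, dC_N/dC_M = −r_N/(r_N+r_P) = −k₁/(k₁+k₂·C_M).
Integrating from C_{M0} to C_M: C_N = (0.522/0.220)·ln[(0.522+0.220·5.09)/(0.522+0.220·2.21)] = 2.373·ln(1.642/1.009) = 1.155 mol/L.
C_P = (C_{M0}−C_M)−C_N = 1.721 mol/L; S̃_{N/P} = 1.155/1.721 = 0.671.

0.671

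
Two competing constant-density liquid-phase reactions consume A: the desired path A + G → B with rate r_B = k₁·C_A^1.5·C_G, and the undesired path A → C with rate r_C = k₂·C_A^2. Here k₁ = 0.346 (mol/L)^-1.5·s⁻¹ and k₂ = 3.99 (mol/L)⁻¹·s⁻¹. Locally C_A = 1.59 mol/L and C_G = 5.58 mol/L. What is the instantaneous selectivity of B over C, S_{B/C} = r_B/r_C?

0.384

S_{B/C} = r_B/r_C = (k₁·C_A^1.5·C_G)/(k₂·C_A^2) = (k₁/k₂)·C_A^-0.5·C_G.
= (0.346×1.590^1.5×5.580) / (3.99×1.590^2) = 3.871/10.09 = 0.384.
The undesired path is higher order in A, so low C_A (CSTR or dilute feed) favours B.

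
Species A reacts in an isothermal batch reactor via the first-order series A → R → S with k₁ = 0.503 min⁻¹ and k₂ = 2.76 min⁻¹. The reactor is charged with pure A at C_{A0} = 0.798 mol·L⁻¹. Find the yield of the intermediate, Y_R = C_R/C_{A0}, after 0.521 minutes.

The intermediate concentration in a first-order A→B→C sequence is C_R = k₁C_{A0}(e^(−k₁t) − e^(−k₂t))/(k₂−k₁).
e^(−k₁t) = e^(−0.503×0.521) = e^(−0.2621) = 0.7695; e^(−k₂t) = e^(−1.438) = 0.2374.
C_R = 0.503×0.798/(2.76−0.503) × (0.7695−0.2374) = 0.1778×0.5321 = 0.09462 mol·L⁻¹.
Y_R = C_R/C_{A0} = 0.09462/0.798 = 0.119.

0.119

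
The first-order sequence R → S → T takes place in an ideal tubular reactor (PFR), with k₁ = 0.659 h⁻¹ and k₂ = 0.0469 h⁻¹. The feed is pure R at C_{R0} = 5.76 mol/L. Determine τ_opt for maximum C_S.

4.32 h

The intermediate peaks when r₁ = r₂, i.e. k₁e^(−k₁τ) = k₂e^(−k₂τ), giving τ_opt = ln(k₂/k₁)/(k₂−k₁).
= ln(0.0469/0.659)/(0.0469−0.659) = ln(0.07117)/-0.6121 = -2.643/-0.6121 = 4.32 h.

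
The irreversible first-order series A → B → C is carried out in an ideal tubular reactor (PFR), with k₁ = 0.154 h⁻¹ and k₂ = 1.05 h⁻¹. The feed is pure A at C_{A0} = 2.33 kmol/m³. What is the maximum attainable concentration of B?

0.246 kmol/m³

For a first-order series the maximum intermediate yield is C_{B,max}/C_{A0} = (k₁/k₂)^[k₂/(k₂−k₁)].
= (0.154/1.05)^(1.05/(1.05−0.154)) = (0.1467)^(1.172) = 0.1054.
C_{B,max} = 0.1054×2.33 = 0.246 kmol/m³.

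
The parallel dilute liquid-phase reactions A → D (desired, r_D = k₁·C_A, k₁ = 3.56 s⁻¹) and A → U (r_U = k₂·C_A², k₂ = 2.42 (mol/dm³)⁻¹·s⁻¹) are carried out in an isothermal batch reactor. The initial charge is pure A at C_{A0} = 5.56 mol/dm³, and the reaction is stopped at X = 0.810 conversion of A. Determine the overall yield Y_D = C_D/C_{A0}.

C_A = C_{A0}(1−X) = 1.056 mol/dm³.
Along a PFR/batch, dC_D/dC_A = −r_D/(r_D+r_U) = −k₁/(k₁+k₂·C_A).
Integrating from C_{A0} to C_A: C_D = (3.56/2.42)·ln[(3.56+2.42·5.56)/(3.56+2.42·1.06)] = 1.471·ln(17.02/6.116) = 1.505 mol/dm³.
Y_D = C_D/C_{A0} = 1.505/5.56 = 0.271.

0.271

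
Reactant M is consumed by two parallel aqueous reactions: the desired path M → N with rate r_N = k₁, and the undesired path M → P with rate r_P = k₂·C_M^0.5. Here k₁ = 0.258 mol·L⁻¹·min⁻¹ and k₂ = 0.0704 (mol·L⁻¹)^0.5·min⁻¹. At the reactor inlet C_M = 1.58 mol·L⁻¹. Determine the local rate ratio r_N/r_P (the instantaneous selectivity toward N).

S_{N/P} = r_N/r_P = (k₁)/(k₂·C_M^0.5) = (k₁/k₂)·C_M^-0.5.
= (0.258) / (0.0704×1.580^0.5) = 0.2580/0.08849 = 2.92.

2.92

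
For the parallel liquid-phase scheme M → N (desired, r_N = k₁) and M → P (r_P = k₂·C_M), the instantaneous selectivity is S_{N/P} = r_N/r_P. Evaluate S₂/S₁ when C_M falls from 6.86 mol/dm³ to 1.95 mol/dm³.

3.52

S_{N/P} = (k₁/k₂)·C_M⁻¹, so S₂/S₁ = (C_{M,2}/C_{M,1})⁻¹.
= 6.86/1.95 = 3.52.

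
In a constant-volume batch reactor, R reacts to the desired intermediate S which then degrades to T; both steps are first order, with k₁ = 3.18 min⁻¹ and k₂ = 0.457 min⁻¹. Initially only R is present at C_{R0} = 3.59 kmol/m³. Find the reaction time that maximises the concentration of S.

0.712 min

Setting dC_S/dt = 0 gives t_opt = ln(k₂/k₁)/(k₂−k₁).
= ln(0.457/3.18)/(0.457−3.18) = ln(0.1437)/-2.723 = -1.940/-2.723 = 0.712 min.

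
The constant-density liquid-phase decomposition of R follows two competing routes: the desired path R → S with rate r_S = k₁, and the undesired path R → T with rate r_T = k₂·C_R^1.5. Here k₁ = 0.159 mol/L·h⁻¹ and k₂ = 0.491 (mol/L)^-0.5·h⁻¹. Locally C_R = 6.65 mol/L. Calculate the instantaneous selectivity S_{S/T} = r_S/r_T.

0.0189

S_{S/T} = r_S/r_T = (k₁)/(k₂·C_R^1.5) = (k₁/k₂)·C_R^-1.5.
= (0.159) / (0.491×6.650^1.5) = 0.1590/8.420 = 0.0189.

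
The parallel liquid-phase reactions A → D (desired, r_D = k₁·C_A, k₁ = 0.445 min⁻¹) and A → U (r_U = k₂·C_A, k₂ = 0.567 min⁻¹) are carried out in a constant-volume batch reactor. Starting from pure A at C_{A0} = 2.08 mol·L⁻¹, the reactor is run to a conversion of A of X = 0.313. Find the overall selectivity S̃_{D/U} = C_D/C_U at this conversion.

C_A = C_{A0}(1−X) = 1.429 mol·L⁻¹.
Both paths are first order in A, so the instantaneous fraction to D is constant: dC_D/d(−C_A) = k₁/(k₁+k₂) = 0.4397.
C_D = 0.4397·(C_{A0}−C_A) = 0.4397×0.6510 = 0.286 mol·L⁻¹.
C_U = (C_{A0}−C_A)−C_D = 0.3648 mol·L⁻¹; S̃_{D/U} = 0.2863/0.3648 = 0.785.

0.785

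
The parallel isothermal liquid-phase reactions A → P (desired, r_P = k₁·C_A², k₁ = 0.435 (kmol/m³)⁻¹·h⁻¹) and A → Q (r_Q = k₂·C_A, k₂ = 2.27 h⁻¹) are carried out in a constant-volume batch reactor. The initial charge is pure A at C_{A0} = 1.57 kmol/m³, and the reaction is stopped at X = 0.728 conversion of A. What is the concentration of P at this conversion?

0.181 kmol/m³

C_A = C_{A0}(1−X) = 0.4270 kmol/m³.
Along a PFR/batch, dC_Q/dC_A = −r_Q/(r_P+r_Q) = −k₂/(k₂+k₁·C_A).
Integrating from C_{A0} to C_A: C_Q = (2.27/0.435)·ln[(2.27+0.435·1.57)/(2.27+0.435·0.427)] = 5.218·ln(2.953/2.456) = 0.9621 kmol/m³.
Then C_P = (C_{A0}−C_A) − C_Q = 1.143 − 0.9621 = 0.1809 kmol/m³.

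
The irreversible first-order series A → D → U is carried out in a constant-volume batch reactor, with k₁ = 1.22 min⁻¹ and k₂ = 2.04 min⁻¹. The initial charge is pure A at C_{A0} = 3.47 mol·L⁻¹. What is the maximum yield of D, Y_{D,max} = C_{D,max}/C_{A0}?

0.278

Evaluating C_D at t_opt = ln(k₂/k₁)/(k₂−k₁) gives C_{D,max}/C_{A0} = (k₁/k₂)^[k₂/(k₂−k₁)].
= (1.22/2.04)^(2.04/(2.04−1.22)) = (0.5980)^(2.488) = 0.2783.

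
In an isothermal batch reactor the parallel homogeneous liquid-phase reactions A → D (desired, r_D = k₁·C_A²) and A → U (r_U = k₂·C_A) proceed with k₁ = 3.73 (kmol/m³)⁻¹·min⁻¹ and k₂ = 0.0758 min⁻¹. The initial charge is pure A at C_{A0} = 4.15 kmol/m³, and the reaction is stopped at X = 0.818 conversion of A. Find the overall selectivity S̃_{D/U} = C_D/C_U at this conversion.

C_A = C_{A0}(1−X) = 0.7553 kmol/m³.
Along a PFR/batch, dC_U/dC_A = −r_U/(r_D+r_U) = −k₂/(k₂+k₁·C_A).
Integrating from C_{A0} to C_A: C_U = (0.0758/3.73)·ln[(0.0758+3.73·4.15)/(0.0758+3.73·0.755)] = 0.02032·ln(15.56/2.893) = 0.03418 kmol/m³.
Then C_D = (C_{A0}−C_A) − C_U = 3.395 − 0.03418 = 3.361 kmol/m³.
S̃_{D/U} = C_D/C_U = 3.361/0.03418 = 98.3.

98.3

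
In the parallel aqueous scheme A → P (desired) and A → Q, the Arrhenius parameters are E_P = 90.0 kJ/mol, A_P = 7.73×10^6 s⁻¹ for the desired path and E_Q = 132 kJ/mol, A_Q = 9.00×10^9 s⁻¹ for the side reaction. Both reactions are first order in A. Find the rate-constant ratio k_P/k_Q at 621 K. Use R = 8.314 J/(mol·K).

Since both paths have the same order in A, the concentration cancels and S_{P/Q} = k_P/k_Q = (A_P/A_Q)·exp[(E_Q−E_P)/(RT)].
(E_Q−E_P)/(RT) = (132−90.0)×10³/(8.314×621) = 42000/5163 = 8.135.
k_P/k_Q = (7.73×10^6/9.00×10^9)·exp(8.135) = 8.589×10^-4 × 3411 = 2.93.

2.93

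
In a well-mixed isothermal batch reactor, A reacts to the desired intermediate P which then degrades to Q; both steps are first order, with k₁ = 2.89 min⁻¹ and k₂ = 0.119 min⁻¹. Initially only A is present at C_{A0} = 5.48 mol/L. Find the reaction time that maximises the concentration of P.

1.15 min

The intermediate peaks when r₁ = r₂, i.e. k₁e^(−k₁t) = k₂e^(−k₂t), giving t_opt = ln(k₂/k₁)/(k₂−k₁).
= ln(0.119/2.89)/(0.119−2.89) = ln(0.04118)/-2.771 = -3.190/-2.771 = 1.15 min.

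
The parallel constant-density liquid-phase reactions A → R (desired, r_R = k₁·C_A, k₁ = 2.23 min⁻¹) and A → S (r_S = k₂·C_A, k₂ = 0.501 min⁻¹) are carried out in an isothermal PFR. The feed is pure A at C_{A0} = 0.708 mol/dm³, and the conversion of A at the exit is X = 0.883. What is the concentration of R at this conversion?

C_A = C_{A0}(1−X) = 0.08284 mol/dm³.
Both paths are first order in A, so the instantaneous fraction to R is constant: dC_R/d(−C_A) = k₁/(k₁+k₂) = 0.8166.
C_R = 0.8166·(C_{A0}−C_A) = 0.8166×0.6252 = 0.510 mol/dm³.

0.510 mol/dm³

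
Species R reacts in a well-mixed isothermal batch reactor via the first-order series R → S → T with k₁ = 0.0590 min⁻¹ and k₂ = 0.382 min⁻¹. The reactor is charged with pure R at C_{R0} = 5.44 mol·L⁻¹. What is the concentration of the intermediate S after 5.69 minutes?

0.597 mol·L⁻¹

Solving the coupled first-order balances gives C_S(t) = [k₁/(k₂−k₁)]·C_{R0}·(e^(−k₁t) − e^(−k₂t)).
e^(−k₁t) = e^(−0.0590×5.69) = e^(−0.3357) = 0.7148; e^(−k₂t) = e^(−2.174) = 0.1138.
C_S = 0.0590×5.44/(0.382−0.0590) × (0.7148−0.1138) = 0.9937×0.6011 = 0.5973 mol·L⁻¹.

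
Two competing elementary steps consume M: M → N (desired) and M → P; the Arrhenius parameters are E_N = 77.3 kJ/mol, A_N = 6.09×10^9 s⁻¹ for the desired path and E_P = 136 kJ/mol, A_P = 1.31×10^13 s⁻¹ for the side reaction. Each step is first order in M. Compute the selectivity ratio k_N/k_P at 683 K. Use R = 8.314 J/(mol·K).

Since both paths have the same order in M, the concentration cancels and S_{N/P} = k_N/k_P = (A_N/A_P)·exp[(E_P−E_N)/(RT)].
(E_P−E_N)/(RT) = (136−77.3)×10³/(8.314×683) = 58700/5678 = 10.34.
k_N/k_P = (6.09×10^9/1.31×10^13)·exp(10.34) = 4.649×10^-4 × 30863 = 14.3.

14.3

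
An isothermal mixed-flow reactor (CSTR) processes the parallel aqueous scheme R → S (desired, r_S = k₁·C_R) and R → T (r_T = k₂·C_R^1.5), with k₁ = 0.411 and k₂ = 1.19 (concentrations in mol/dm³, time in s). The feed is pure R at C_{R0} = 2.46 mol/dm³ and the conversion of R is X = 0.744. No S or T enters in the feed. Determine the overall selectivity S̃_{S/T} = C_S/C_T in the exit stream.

0.435

Exit C_R = C_{R0}(1−X) = 2.46×0.256 = 0.6298 mol/dm³.
A CSTR operates uniformly at the exit composition, giving r_S = 0.2588 and r_T = 0.5947 (each k·C_R^n at C_R = 0.6298).
Overall selectivity = C_S/C_T = r_Sτ/(r_Tτ) = r_S/r_T = 0.435.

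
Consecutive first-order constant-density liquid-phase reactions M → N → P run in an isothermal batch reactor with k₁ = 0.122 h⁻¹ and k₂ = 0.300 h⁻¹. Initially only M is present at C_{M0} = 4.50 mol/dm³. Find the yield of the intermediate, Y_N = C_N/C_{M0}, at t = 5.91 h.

For first-order series with pure M initially, C_N(t) = k₁C_{M0}/(k₂−k₁)·(e^(−k₁t) − e^(−k₂t)).
e^(−k₁t) = e^(−0.122×5.91) = e^(−0.7210) = 0.4863; e^(−k₂t) = e^(−1.773) = 0.1698.
C_N = 0.122×4.50/(0.300−0.122) × (0.4863−0.1698) = 3.084×0.3164 = 0.9760 mol/dm³.
Y_N = C_N/C_{M0} = 0.9760/4.50 = 0.217.

0.217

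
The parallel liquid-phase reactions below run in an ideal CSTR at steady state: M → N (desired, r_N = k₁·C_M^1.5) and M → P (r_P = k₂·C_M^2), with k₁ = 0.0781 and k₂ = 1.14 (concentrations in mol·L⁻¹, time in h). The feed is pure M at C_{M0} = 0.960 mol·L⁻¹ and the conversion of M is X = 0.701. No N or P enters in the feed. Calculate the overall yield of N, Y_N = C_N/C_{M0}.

Exit C_M = C_{M0}(1−X) = 0.960×0.299 = 0.2870 mol·L⁻¹.
A CSTR operates uniformly at the exit composition, giving r_N = 0.01201 and r_P = 0.09393 (each k·C_M^n at C_M = 0.2870).
Fraction of consumed M going to N: r_N/(r_N+r_P) = 0.1134.
C_N = 0.1134·C_{M0}·X = 0.1134×0.960×0.701 = 0.0763 mol·L⁻¹; Y_N = C_N/C_{M0} = 0.0795.

0.0795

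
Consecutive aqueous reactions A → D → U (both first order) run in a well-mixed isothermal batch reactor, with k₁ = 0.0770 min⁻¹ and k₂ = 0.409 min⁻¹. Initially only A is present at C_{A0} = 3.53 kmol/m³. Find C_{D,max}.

For a first-order series the maximum intermediate yield is C_{D,max}/C_{A0} = (k₁/k₂)^[k₂/(k₂−k₁)].
= (0.0770/0.409)^(0.409/(0.409−0.0770)) = (0.1883)^(1.232) = 0.1278.
C_{D,max} = 0.1278×3.53 = 0.451 kmol/m³.

0.451 kmol/m³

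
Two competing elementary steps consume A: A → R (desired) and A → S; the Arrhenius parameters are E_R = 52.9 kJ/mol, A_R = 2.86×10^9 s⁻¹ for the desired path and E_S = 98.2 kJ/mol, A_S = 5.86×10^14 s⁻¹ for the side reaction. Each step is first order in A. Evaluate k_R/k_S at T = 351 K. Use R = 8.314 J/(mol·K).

26.9

k_R/k_S = (A_R/A_S)·exp[−(E_R−E_S)/(RT)] = (A_R/A_S)·exp[(E_S−E_R)/(RT)].
(E_S−E_R)/(RT) = (98.2−52.9)×10³/(8.314×351) = 45300/2918 = 15.52.
k_R/k_S = (2.86×10^9/5.86×10^14)·exp(15.52) = 4.881×10^-6 × 5.516×10^6 = 26.9.
Since E_R < E_S, lowering the temperature improves selectivity toward R.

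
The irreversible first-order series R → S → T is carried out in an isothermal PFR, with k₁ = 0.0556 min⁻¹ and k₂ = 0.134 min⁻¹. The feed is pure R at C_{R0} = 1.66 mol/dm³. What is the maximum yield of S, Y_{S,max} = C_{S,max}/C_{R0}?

At the optimum, C_{S,max}/C_{R0} = (k₁/k₂)^[k₂/(k₂−k₁)].
= (0.0556/0.134)^(0.134/(0.134−0.0556)) = (0.4149)^(1.709) = 0.2224.

0.222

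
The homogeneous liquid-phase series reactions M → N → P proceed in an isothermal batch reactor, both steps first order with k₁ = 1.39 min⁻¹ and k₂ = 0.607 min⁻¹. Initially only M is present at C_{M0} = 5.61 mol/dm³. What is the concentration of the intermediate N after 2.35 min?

2.01 mol/dm³

Solving the coupled first-order balances gives C_N(t) = [k₁/(k₂−k₁)]·C_{M0}·(e^(−k₁t) − e^(−k₂t)).
e^(−k₁t) = e^(−1.39×2.35) = e^(−3.266) = 0.03814; e^(−k₂t) = e^(−1.426) = 0.2402.
C_N = 1.39×5.61/(0.607−1.39) × (0.03814−0.2402) = (-9.959)×(-0.2020) = 2.012 mol/dm³.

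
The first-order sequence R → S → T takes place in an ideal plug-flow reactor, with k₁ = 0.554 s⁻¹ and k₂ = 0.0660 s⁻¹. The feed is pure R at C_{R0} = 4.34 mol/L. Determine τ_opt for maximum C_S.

4.36 s

For first-order series the maximum of C_S occurs at τ_opt = ln(k₂/k₁)/(k₂−k₁).
= ln(0.0660/0.554)/(0.0660−0.554) = ln(0.1191)/-0.4880 = -2.128/-0.4880 = 4.36 s.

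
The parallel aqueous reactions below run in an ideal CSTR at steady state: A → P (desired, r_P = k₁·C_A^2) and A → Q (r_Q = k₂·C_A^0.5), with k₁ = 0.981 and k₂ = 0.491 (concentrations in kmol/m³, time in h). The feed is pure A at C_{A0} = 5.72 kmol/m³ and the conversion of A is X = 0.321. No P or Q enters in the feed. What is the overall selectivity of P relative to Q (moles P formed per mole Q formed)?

15.3

Exit C_A = C_{A0}(1−X) = 5.72×0.679 = 3.884 kmol/m³.
In a CSTR the entire volume is at exit conditions, so r_P = 0.981×3.884^2 = 14.80 and r_Q = 0.491×3.884^0.5 = 0.9676.
Overall selectivity = C_P/C_Q = r_Pτ/(r_Qτ) = r_P/r_Q = 15.3.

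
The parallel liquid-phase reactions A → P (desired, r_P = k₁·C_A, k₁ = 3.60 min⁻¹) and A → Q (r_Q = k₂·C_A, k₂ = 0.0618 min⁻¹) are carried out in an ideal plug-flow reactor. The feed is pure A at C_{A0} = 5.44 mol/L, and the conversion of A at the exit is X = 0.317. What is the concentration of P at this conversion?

C_A = C_{A0}(1−X) = 3.716 mol/L.
Both paths are first order in A, so the instantaneous fraction to P is constant: dC_P/d(−C_A) = k₁/(k₁+k₂) = 0.9831.
C_P = 0.9831·(C_{A0}−C_A) = 0.9831×1.724 = 1.70 mol/L.

1.70 mol/L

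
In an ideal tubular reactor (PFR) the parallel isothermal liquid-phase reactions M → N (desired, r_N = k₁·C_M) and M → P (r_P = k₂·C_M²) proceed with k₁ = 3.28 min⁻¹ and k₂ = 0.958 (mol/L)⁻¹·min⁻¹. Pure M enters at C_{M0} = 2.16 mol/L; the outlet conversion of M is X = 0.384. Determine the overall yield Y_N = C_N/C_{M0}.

0.255

C_M = C_{M0}(1−X) = 1.331 mol/L.
Along a PFR/batch, dC_N/dC_M = −r_N/(r_N+r_P) = −k₁/(k₁+k₂·C_M).
Integrating from C_{M0} to C_M: C_N = (3.28/0.958)·ln[(3.28+0.958·2.16)/(3.28+0.958·1.33)] = 3.424·ln(5.349/4.555) = 0.5506 mol/L.
Y_N = C_N/C_{M0} = 0.5506/2.16 = 0.255.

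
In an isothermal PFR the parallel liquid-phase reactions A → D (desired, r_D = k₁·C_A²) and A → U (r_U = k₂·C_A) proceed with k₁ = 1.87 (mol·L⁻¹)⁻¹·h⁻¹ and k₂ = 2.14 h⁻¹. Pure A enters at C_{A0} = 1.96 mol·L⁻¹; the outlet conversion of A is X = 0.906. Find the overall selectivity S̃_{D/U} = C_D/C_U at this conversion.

C_A = C_{A0}(1−X) = 0.1842 mol·L⁻¹.
Along a PFR/batch, dC_U/dC_A = −r_U/(r_D+r_U) = −k₂/(k₂+k₁·C_A).
Integrating from C_{A0} to C_A: C_U = (2.14/1.87)·ln[(2.14+1.87·1.96)/(2.14+1.87·0.184)] = 1.144·ln(5.805/2.485) = 0.9712 mol·L⁻¹.
Then C_D = (C_{A0}−C_A) − C_U = 1.776 − 0.9712 = 0.8046 mol·L⁻¹.
S̃_{D/U} = C_D/C_U = 0.8046/0.9712 = 0.828.

0.828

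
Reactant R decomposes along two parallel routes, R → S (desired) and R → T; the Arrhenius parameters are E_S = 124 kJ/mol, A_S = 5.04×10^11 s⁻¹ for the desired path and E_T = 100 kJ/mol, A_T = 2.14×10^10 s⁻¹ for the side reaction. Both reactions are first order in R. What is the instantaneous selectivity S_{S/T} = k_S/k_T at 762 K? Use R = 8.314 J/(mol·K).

k_S/k_T = (A_S/A_T)·exp[−(E_S−E_T)/(RT)] = (A_S/A_T)·exp[(E_T−E_S)/(RT)].
(E_T−E_S)/(RT) = (100−124)×10³/(8.314×762) = -24000/6335 = -3.788.
k_S/k_T = (5.04×10^11/2.14×10^10)·exp(-3.788) = 23.55 × 0.02263 = 0.533.
Since E_S > E_T, raising the temperature improves selectivity toward S.

0.533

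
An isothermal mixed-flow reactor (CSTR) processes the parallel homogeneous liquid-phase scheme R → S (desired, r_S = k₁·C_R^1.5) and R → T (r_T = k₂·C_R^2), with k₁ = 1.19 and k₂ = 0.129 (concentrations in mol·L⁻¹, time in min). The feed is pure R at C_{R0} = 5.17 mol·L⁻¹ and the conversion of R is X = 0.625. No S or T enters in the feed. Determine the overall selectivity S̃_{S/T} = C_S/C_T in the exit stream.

Exit C_R = C_{R0}(1−X) = 5.17×0.375 = 1.939 mol·L⁻¹.
A CSTR operates uniformly at the exit composition, giving r_S = 3.212 and r_T = 0.4849 (each k·C_R^n at C_R = 1.939).
Overall selectivity = C_S/C_T = r_Sτ/(r_Tτ) = r_S/r_T = 6.63.

6.63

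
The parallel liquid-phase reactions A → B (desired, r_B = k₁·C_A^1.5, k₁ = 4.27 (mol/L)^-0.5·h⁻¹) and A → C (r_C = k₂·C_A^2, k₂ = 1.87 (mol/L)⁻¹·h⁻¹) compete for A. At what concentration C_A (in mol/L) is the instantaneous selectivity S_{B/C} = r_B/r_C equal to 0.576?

S_{B/C} = (k₁/k₂)·C_A^-0.5 ⇒ C_A = (S·k₂/k₁)^(-2).
= (0.576×1.87/4.27)^(-2) = (0.2523)^(-2) = 15.7 mol/L.

15.7 mol/L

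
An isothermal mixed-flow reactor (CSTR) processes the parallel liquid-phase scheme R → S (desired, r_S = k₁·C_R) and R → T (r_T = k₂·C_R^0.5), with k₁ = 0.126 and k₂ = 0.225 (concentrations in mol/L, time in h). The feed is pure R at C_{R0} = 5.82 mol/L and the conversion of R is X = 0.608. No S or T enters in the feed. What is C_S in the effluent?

1.62 mol/L

Exit C_R = C_{R0}(1−X) = 5.82×0.392 = 2.281 mol/L.
Rates in a CSTR are evaluated at the outlet concentration: r_S = 0.126×2.281 = 0.2875, r_T = 0.225×2.281^0.5 = 0.3398.
Fraction of consumed R going to S: r_S/(r_S+r_T) = 0.4582.
C_S = 0.4582·C_{R0}·X = 0.4582×5.82×0.608 = 1.62 mol/L.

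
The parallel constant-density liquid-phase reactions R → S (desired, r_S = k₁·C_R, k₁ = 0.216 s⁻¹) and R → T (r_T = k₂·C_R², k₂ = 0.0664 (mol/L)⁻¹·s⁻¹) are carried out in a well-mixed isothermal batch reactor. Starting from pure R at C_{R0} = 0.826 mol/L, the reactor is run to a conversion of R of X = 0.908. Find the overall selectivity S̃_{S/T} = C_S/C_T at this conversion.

C_R = C_{R0}(1−X) = 0.07599 mol/L.
Along a PFR/batch, dC_S/dC_R = −r_S/(r_S+r_T) = −k₁/(k₁+k₂·C_R).
Integrating from C_{R0} to C_R: C_S = (0.216/0.0664)·ln[(0.216+0.0664·0.826)/(0.216+0.0664·0.0760)] = 3.253·ln(0.2708/0.2210) = 0.6610 mol/L.
C_T = (C_{R0}−C_R)−C_S = 0.08906 mol/L; S̃_{S/T} = 0.6610/0.08906 = 7.42.

7.42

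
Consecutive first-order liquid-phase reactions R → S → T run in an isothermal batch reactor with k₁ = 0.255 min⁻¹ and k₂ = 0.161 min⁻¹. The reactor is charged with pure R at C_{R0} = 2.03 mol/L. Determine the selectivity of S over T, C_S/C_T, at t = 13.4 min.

For first-order series with pure R initially, C_S(t) = k₁C_{R0}/(k₂−k₁)·(e^(−k₁t) − e^(−k₂t)).
e^(−k₁t) = e^(−0.255×13.4) = e^(−3.417) = 0.03281; e^(−k₂t) = e^(−2.157) = 0.1156.
C_S = 0.255×2.03/(0.161−0.255) × (0.03281−0.1156) = (-5.507)×(-0.08281) = 0.4561 mol/L.
C_R = C_{R0}e^(−k₁t) = 0.06661 mol/L, so C_T = C_{R0}−C_R−C_S = 1.507 mol/L; C_S/C_T = 0.303.

0.303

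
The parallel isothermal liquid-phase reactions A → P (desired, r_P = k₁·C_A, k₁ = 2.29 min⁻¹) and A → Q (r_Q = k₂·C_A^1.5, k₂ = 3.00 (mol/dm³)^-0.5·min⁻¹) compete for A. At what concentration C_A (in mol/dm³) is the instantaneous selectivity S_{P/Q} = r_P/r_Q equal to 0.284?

7.22 mol/dm³

S_{P/Q} = (k₁/k₂)·C_A^-0.5 ⇒ C_A = (S·k₂/k₁)^(-2).
= (0.284×3.00/2.29)^(-2) = (0.3721)^(-2) = 7.22 mol/dm³.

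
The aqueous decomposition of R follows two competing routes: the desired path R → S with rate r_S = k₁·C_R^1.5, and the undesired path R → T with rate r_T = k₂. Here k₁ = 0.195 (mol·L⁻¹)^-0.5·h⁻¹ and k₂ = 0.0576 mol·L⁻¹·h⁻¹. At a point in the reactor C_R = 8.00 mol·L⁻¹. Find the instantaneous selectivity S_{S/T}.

S_{S/T} = r_S/r_T = (k₁·C_R^1.5)/(k₂) = (k₁/k₂)·C_R^1.5.
= (0.195×8.000^1.5) / (0.0576) = 4.412/0.05760 = 76.6.
Since the desired path is higher order in R, keeping C_R high (PFR or concentrated feed) favours S.

76.6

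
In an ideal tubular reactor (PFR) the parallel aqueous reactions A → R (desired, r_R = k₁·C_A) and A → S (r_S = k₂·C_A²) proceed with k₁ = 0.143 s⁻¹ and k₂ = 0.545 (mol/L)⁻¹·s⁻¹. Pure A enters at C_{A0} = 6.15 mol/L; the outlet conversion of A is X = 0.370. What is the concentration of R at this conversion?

0.115 mol/L

C_A = C_{A0}(1−X) = 3.875 mol/L.
Along a PFR/batch, dC_R/dC_A = −r_R/(r_R+r_S) = −k₁/(k₁+k₂·C_A).
Integrating from C_{A0} to C_A: C_R = (0.143/0.545)·ln[(0.143+0.545·6.15)/(0.143+0.545·3.87)] = 0.2624·ln(3.495/2.255) = 0.1150 mol/L.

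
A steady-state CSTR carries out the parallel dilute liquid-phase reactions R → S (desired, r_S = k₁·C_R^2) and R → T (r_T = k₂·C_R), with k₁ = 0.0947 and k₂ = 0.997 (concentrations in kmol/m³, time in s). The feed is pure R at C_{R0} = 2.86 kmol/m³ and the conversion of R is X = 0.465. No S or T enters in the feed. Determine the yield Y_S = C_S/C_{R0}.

Exit C_R = C_{R0}(1−X) = 2.86×0.535 = 1.530 kmol/m³.
A CSTR operates uniformly at the exit composition, giving r_S = 0.2217 and r_T = 1.526 (each k·C_R^n at C_R = 1.530).
Fraction of consumed R going to S: r_S/(r_S+r_T) = 0.1269.
C_S = 0.1269·C_{R0}·X = 0.1269×2.86×0.465 = 0.169 kmol/m³; Y_S = C_S/C_{R0} = 0.0590.

0.0590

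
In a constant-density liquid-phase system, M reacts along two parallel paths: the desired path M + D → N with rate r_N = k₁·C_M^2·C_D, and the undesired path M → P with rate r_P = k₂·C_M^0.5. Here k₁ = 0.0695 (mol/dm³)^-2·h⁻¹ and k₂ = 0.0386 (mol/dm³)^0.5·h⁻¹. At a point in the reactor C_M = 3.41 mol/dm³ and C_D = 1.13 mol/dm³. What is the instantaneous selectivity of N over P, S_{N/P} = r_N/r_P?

12.8

S_{N/P} = r_N/r_P = (k₁·C_M^2·C_D)/(k₂·C_M^0.5) = (k₁/k₂)·C_M^1.5·C_D.
= (0.0695×3.410^2×1.130) / (0.0386×3.410^0.5) = 0.9132/0.07128 = 12.8.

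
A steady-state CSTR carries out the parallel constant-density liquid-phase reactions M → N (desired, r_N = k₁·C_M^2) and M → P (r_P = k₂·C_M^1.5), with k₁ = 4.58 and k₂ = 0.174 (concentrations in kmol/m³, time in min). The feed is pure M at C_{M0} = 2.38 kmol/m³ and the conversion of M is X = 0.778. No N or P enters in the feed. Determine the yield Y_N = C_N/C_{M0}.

0.739

Exit C_M = C_{M0}(1−X) = 2.38×0.222 = 0.5284 kmol/m³.
A CSTR operates uniformly at the exit composition, giving r_N = 1.279 and r_P = 0.06683 (each k·C_M^n at C_M = 0.5284).
Fraction of consumed M going to N: r_N/(r_N+r_P) = 0.9503.
C_N = 0.9503·C_{M0}·X = 0.9503×2.38×0.778 = 1.76 kmol/m³; Y_N = C_N/C_{M0} = 0.739.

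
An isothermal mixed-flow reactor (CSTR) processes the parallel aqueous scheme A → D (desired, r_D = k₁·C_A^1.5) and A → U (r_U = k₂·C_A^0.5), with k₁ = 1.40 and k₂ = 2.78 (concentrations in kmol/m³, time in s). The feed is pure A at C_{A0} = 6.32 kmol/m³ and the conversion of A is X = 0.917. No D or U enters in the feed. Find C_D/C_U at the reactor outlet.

Exit C_A = C_{A0}(1−X) = 6.32×0.0830 = 0.5246 kmol/m³.
A CSTR operates uniformly at the exit composition, giving r_D = 0.5319 and r_U = 2.013 (each k·C_A^n at C_A = 0.5246).
Overall selectivity = C_D/C_U = r_Dτ/(r_Uτ) = r_D/r_U = 0.264.

0.264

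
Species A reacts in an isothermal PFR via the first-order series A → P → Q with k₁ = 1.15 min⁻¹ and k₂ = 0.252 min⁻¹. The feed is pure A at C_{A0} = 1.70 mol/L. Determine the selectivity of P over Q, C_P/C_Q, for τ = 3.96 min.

0.864

The intermediate concentration in a first-order A→B→C sequence is C_P = k₁C_{A0}(e^(−k₁τ) − e^(−k₂τ))/(k₂−k₁).
e^(−k₁τ) = e^(−1.15×3.96) = e^(−4.554) = 0.01053; e^(−k₂τ) = e^(−0.9979) = 0.3686.
C_P = 1.15×1.70/(0.252−1.15) × (0.01053−0.3686) = (-2.177)×(-0.3581) = 0.7796 mol/L.
C_A = C_{A0}e^(−k₁τ) = 0.01789 mol/L, so C_Q = C_{A0}−C_A−C_P = 0.9025 mol/L; C_P/C_Q = 0.864.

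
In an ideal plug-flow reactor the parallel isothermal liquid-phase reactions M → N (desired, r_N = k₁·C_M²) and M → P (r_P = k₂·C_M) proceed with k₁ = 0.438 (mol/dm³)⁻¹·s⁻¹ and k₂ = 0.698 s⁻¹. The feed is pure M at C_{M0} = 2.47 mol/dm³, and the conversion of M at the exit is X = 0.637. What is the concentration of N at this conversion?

C_M = C_{M0}(1−X) = 0.8966 mol/dm³.
Along a PFR/batch, dC_P/dC_M = −r_P/(r_N+r_P) = −k₂/(k₂+k₁·C_M).
Integrating from C_{M0} to C_M: C_P = (0.698/0.438)·ln[(0.698+0.438·2.47)/(0.698+0.438·0.897)] = 1.594·ln(1.780/1.091) = 0.7804 mol/dm³.
Then C_N = (C_{M0}−C_M) − C_P = 1.573 − 0.7804 = 0.7930 mol/dm³.

0.793 mol/dm³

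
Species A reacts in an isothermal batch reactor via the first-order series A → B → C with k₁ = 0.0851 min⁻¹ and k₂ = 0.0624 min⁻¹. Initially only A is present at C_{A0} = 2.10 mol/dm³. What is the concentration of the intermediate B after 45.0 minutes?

0.304 mol/dm³

The intermediate concentration in a first-order A→B→C sequence is C_B = k₁C_{A0}(e^(−k₁t) − e^(−k₂t))/(k₂−k₁).
e^(−k₁t) = e^(−0.0851×45.0) = e^(−3.829) = 0.02172; e^(−k₂t) = e^(−2.808) = 0.06033.
C_B = 0.0851×2.10/(0.0624−0.0851) × (0.02172−0.06033) = (-7.873)×(-0.03861) = 0.3039 mol/dm³.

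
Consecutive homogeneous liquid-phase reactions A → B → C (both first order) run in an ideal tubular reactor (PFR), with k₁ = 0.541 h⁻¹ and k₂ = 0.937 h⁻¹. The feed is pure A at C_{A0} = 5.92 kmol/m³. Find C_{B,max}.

1.61 kmol/m³

At the optimum, C_{B,max}/C_{A0} = (k₁/k₂)^[k₂/(k₂−k₁)].
= (0.541/0.937)^(0.937/(0.937−0.541)) = (0.5774)^(2.366) = 0.2726.
C_{B,max} = 0.2726×5.92 = 1.61 kmol/m³.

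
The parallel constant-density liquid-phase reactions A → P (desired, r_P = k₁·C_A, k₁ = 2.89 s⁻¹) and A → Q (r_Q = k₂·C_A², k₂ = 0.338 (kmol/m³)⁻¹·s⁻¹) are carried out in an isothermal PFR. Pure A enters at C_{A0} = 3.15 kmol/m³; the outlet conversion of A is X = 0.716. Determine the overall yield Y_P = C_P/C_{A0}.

0.581

C_A = C_{A0}(1−X) = 0.8946 kmol/m³.
Along a PFR/batch, dC_P/dC_A = −r_P/(r_P+r_Q) = −k₁/(k₁+k₂·C_A).
Integrating from C_{A0} to C_A: C_P = (2.89/0.338)·ln[(2.89+0.338·3.15)/(2.89+0.338·0.895)] = 8.550·ln(3.955/3.192) = 1.831 kmol/m³.
Y_P = C_P/C_{A0} = 1.831/3.15 = 0.581.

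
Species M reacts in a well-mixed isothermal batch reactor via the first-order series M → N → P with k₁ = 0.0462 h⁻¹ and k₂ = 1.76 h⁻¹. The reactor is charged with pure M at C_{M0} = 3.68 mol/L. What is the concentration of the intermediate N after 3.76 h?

0.0833 mol/L

The intermediate concentration in a first-order A→B→C sequence is C_N = k₁C_{M0}(e^(−k₁t) − e^(−k₂t))/(k₂−k₁).
e^(−k₁t) = e^(−0.0462×3.76) = e^(−0.1737) = 0.8405; e^(−k₂t) = e^(−6.618) = 0.001337.
C_N = 0.0462×3.68/(1.76−0.0462) × (0.8405−0.001337) = 0.09920×0.8392 = 0.08325 mol/L.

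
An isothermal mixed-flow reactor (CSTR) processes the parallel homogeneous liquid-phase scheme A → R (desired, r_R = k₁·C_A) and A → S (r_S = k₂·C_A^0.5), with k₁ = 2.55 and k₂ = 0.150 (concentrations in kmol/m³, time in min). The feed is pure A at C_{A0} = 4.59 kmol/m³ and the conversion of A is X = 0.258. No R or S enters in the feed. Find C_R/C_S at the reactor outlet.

Exit C_A = C_{A0}(1−X) = 4.59×0.742 = 3.406 kmol/m³.
In a CSTR the entire volume is at exit conditions, so r_R = 2.55×3.406 = 8.685 and r_S = 0.150×3.406^0.5 = 0.2768.
Overall selectivity = C_R/C_S = r_Rτ/(r_Sτ) = r_R/r_S = 31.4.

31.4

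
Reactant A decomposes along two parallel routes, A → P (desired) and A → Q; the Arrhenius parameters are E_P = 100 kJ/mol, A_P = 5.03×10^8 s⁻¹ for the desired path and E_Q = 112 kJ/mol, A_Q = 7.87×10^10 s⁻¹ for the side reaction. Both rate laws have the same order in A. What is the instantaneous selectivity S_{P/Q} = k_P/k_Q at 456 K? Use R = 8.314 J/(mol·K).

0.151

k_P/k_Q = (A_P/A_Q)·exp[−(E_P−E_Q)/(RT)] = (A_P/A_Q)·exp[(E_Q−E_P)/(RT)].
(E_Q−E_P)/(RT) = (112−100)×10³/(8.314×456) = 12000/3791 = 3.165.
k_P/k_Q = (5.03×10^8/7.87×10^10)·exp(3.165) = 0.006391 × 23.69 = 0.151.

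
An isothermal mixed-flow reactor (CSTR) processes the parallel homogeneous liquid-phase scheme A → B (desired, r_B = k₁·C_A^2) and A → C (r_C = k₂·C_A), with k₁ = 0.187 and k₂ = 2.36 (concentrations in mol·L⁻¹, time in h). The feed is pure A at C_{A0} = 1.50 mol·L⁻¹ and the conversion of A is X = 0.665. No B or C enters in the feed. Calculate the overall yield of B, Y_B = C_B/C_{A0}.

Exit C_A = C_{A0}(1−X) = 1.50×0.335 = 0.5025 mol·L⁻¹.
A CSTR operates uniformly at the exit composition, giving r_B = 0.04722 and r_C = 1.186 (each k·C_A^n at C_A = 0.5025).
Fraction of consumed A going to B: r_B/(r_B+r_C) = 0.03829.
C_B = 0.03829·C_{A0}·X = 0.03829×1.50×0.665 = 0.0382 mol·L⁻¹; Y_B = C_B/C_{A0} = 0.0255.

0.0255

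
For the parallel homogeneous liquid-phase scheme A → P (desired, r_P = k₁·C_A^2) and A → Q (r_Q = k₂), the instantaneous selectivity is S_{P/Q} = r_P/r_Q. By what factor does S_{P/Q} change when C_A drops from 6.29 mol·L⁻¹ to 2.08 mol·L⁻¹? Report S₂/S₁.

S_{P/Q} = (k₁/k₂)·C_A^2, so S₂/S₁ = (C_{A,2}/C_{A,1})^2.
= (2.08/6.29)^2 = (0.3307)^2 = 0.109.
Selectivity toward P falls as C_A falls — high-concentration operation is favoured.

0.109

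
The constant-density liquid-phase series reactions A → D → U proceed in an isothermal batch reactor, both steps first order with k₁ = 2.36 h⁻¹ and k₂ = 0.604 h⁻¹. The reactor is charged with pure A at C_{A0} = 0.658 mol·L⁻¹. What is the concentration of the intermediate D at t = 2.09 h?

Solving the coupled first-order balances gives C_D(t) = [k₁/(k₂−k₁)]·C_{A0}·(e^(−k₁t) − e^(−k₂t)).
e^(−k₁t) = e^(−2.36×2.09) = e^(−4.932) = 0.007209; e^(−k₂t) = e^(−1.262) = 0.2830.
C_D = 2.36×0.658/(0.604−2.36) × (0.007209−0.2830) = (-0.8843)×(-0.2758) = 0.2439 mol·L⁻¹.

0.244 mol·L⁻¹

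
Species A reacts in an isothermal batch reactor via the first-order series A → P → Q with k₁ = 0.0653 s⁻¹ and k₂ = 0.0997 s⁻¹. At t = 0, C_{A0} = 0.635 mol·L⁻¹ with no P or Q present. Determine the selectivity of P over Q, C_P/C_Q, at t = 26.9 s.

0.314

The intermediate concentration in a first-order A→B→C sequence is C_P = k₁C_{A0}(e^(−k₁t) − e^(−k₂t))/(k₂−k₁).
e^(−k₁t) = e^(−0.0653×26.9) = e^(−1.757) = 0.1726; e^(−k₂t) = e^(−2.682) = 0.06843.
C_P = 0.0653×0.635/(0.0997−0.0653) × (0.1726−0.06843) = 1.205×0.1042 = 0.1256 mol·L⁻¹.
C_A = C_{A0}e^(−k₁t) = 0.1096 mol·L⁻¹, so C_Q = C_{A0}−C_A−C_P = 0.3998 mol·L⁻¹; C_P/C_Q = 0.314.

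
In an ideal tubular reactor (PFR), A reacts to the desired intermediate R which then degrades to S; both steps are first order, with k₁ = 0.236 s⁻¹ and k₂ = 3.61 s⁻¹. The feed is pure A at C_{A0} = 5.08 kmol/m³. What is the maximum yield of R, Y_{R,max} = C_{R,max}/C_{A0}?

0.0540

For a first-order series the maximum intermediate yield is C_{R,max}/C_{A0} = (k₁/k₂)^[k₂/(k₂−k₁)].
= (0.236/3.61)^(3.61/(3.61−0.236)) = (0.06537)^(1.070) = 0.05402.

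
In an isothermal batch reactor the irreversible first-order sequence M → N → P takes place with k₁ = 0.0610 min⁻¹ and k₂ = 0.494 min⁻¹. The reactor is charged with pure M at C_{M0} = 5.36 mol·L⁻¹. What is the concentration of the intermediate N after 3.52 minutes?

For first-order series with pure M initially, C_N(t) = k₁C_{M0}/(k₂−k₁)·(e^(−k₁t) − e^(−k₂t)).
e^(−k₁t) = e^(−0.0610×3.52) = e^(−0.2147) = 0.8068; e^(−k₂t) = e^(−1.739) = 0.1757.
C_N = 0.0610×5.36/(0.494−0.0610) × (0.8068−0.1757) = 0.7551×0.6311 = 0.4765 mol·L⁻¹.

0.477 mol·L⁻¹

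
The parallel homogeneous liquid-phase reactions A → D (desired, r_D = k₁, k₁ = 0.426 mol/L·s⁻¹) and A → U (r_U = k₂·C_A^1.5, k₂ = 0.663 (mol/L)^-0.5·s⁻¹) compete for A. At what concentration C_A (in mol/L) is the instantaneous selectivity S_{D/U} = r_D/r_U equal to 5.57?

S_{D/U} = (k₁/k₂)·C_A^-1.5 ⇒ C_A = (S·k₂/k₁)^(1/(-1.5)).
= (5.57×0.663/0.426)^(-0.6667) = (8.669)^(-0.6667) = 0.237 mol/L.

0.237 mol/L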